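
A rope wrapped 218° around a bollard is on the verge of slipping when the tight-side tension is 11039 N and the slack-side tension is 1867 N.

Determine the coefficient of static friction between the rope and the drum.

μ ≈ 0.467

T₂/T₁ = e^{μβ} → μ = ln(T₂/T₁)/β.
β = 218° = 3.805 rad.
μ = ln(11039/1867)/3.805 = ln(5.913)/3.805 = 0.467.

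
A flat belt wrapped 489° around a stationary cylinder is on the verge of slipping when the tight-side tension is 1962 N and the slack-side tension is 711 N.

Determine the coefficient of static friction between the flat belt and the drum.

μ ≈ 0.119

T₂/T₁ = e^{μβ} → μ = ln(T₂/T₁)/β.
β = 489° = 8.535 rad.
μ = ln(1962/711)/8.535 = ln(2.759)/8.535 = 0.119.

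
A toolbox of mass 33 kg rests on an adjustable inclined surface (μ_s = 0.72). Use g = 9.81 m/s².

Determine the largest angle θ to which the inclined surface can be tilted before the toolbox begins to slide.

θ_max ≈ 35.8°

At the slip threshold, m g sin θ = μ_s · m g cos θ, so tan θ = μ_s.
θ_max = arctan(0.72) = 35.8°.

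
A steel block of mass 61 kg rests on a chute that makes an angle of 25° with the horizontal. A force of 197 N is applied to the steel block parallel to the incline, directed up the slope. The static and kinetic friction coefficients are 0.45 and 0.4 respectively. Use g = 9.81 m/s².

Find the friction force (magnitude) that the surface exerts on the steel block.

f ≈ 55.9 N (up the incline)

Perpendicular to the surface, N = m g cos θ = 61·9.81·cos 25° = 542.3 N.
For equilibrium along the incline the friction force must supply f = m g sin θ − P = 252.9 − 197 = 55.9 N (positive meaning up-slope).
The static-friction ceiling is μ_s N = 0.45 × 542.3 = 244.1 N.
Since |55.9| ≤ 244.1 N, the steel block remains in static equilibrium and friction takes exactly the required value.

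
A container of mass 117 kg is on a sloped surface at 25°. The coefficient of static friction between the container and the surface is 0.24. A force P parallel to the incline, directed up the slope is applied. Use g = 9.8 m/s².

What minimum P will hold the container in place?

P_min ≈ 235 N

The container tends to slide down (tan θ > μ_s), so at the point of impending slip friction acts up-slope at its limit: f = μ_s N.
P is parallel to the surface, so N = m g cos θ = 1040 N.
Along the incline: P + μ_s N = m g sin θ, so P = 485 − 0.24×1040 = 235 N.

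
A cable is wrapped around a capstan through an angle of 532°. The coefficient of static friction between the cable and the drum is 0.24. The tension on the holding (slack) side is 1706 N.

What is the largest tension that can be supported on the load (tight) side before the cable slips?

At impending slip the capstan equation gives T₂/T₁ = e^{μβ} with β in radians.
β = 532° × π/180 = 9.285 rad.
e^{μβ} = e^{0.24×9.285} = 9.285.
T₂ = T₁ · e^{μβ} = 1706 × 9.285 = 15800 N.

T_max ≈ 15800 N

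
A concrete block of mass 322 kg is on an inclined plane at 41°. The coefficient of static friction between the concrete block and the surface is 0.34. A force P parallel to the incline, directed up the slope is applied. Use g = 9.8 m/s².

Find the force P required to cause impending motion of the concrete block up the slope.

At impending motion up the slope, friction acts down-slope at its limit: f = μ_s N.
P is parallel to the surface, so N = m g cos θ = 2380 N.
Along the incline: P = m g sin θ + μ_s N = 2070 + 0.34×2380 = 2880 N.

P ≈ 2880 N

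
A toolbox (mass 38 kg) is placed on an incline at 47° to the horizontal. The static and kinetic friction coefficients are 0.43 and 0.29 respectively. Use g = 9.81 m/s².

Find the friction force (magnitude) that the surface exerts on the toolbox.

f ≈ 73.7 N (up the incline)

Normal force: N = m g cos θ = 38 × 9.81 × cos 47° = 254.2 N.
Along the slope the weight component is m g sin θ = 272.6 N; friction must supply exactly this, acting up-slope.
The static-friction ceiling is μ_s N = 0.43 × 254.2 = 109.3 N.
|272.6| exceeds 109.3 N, so the toolbox slips down-slope; friction is kinetic, f = μ_k N = 0.29×254.2 = 73.7 N.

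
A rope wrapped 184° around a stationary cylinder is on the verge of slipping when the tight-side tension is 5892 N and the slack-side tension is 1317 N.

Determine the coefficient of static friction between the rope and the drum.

T₂/T₁ = e^{μβ} → μ = ln(T₂/T₁)/β.
β = 184° = 3.211 rad.
μ = ln(5892/1317)/3.211 = ln(4.474)/3.211 = 0.467.

μ ≈ 0.467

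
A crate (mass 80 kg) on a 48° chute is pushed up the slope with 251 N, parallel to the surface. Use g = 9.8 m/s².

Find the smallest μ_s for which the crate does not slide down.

μ_s,min ≈ 0.632

N = m g cos θ = 524.6 N.
Friction must make up the shortfall along the incline: f = m g sin θ − P = 582.6 − 251 = 331.6 N.
At the threshold f = μ_s N, so μ_s,min = 331.6/524.6 = 0.632.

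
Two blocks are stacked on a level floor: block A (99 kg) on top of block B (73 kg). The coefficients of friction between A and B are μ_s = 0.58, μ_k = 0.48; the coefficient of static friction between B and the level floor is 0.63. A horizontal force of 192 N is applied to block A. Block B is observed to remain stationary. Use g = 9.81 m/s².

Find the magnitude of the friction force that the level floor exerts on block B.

f ≈ 192 N

Normal force at the A–B interface: N₁ = m_A g = 971.2 N.
Maximum static friction on A from B: μ_s N₁ = 0.58×971.2 = 563.3 N.
P = 192 N is within that limit, so A and B move together (both at rest); the A–B friction is simply f₁ = P = 192 N.
B experiences an equal 192 N forward from A (third law). B is in equilibrium, so the floor supplies f₂ = 192 N of static friction (limit μ_s(m_A+m_B)g = 1063 N, not exceeded).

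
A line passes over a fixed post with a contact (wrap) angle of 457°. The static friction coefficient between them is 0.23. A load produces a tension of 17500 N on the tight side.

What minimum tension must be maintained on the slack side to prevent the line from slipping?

Capstan equation at impending slip: T_tight/T_slack = e^{μβ}.
β = 457° = 7.976 rad; e^{μβ} = e^{0.23×7.976} = 6.262.
T_slack = T_tight / e^{μβ} = 17500 / 6.262 = 2790 N.

T_min ≈ 2790 N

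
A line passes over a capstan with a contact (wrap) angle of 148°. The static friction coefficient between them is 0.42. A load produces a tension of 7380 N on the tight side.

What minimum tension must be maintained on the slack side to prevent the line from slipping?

Capstan equation at impending slip: T_tight/T_slack = e^{μβ}.
β = 148° = 2.583 rad; e^{μβ} = e^{0.42×2.583} = 2.959.
T_slack = T_tight / e^{μβ} = 7380 / 2.959 = 2490 N.

T_min ≈ 2490 N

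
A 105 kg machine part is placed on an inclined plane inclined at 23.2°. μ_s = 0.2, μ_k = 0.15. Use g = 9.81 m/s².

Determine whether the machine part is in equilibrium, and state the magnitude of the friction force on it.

f ≈ 142 N

N = m g cos θ = 947 N.
Down-slope weight component: m g sin θ = 406 N.
μ_s N = 189 N.
406 > 189 N, so it slides; kinetic friction f = μ_k N = 0.15×947 = 142 N.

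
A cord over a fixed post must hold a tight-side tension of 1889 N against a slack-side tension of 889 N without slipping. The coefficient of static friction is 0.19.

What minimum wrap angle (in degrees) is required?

T₂/T₁ = e^{μβ} → β = ln(T₂/T₁)/μ.
β = ln(1889/889)/0.19 = 0.7537/0.19 = 3.967 rad.
In degrees: β = 3.967 × 180/π = 227°.

β_min ≈ 227°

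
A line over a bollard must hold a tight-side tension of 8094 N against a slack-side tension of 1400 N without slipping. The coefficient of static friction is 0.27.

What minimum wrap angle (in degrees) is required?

T₂/T₁ = e^{μβ} → β = ln(T₂/T₁)/μ.
β = ln(8094/1400)/0.27 = 1.755/0.27 = 6.499 rad.
In degrees: β = 6.499 × 180/π = 372°.

β_min ≈ 372°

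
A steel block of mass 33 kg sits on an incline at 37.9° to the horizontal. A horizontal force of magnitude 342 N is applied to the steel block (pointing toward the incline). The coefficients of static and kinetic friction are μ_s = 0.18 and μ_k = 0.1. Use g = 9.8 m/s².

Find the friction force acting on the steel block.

The horizontal push has a component P sin θ into the surface, so N = m g cos θ + P sin θ = 255.2 + 210.1 = 465.3 N.
Along the incline, the net driving force (taking up-slope positive) is P cos θ − m g sin θ = 269.9 − 198.7 = 71.21 N, so equilibrium requires friction f = -71.21 N (down-slope).
The limit of static friction is μ_s N = 83.75 N.
|f_req| = 71.21 ≤ 83.75 N → the steel block is in equilibrium; friction equals the required value.

f ≈ 71.2 N (down the incline)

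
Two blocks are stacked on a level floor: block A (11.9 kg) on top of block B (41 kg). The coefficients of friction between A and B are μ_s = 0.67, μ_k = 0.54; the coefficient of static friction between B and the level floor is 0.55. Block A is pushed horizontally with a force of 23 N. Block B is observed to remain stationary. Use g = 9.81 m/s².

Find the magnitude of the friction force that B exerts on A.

f ≈ 23 N

The normal force B exerts on A is simply A's weight, N₁ = 116.7 N.
Maximum static friction on A from B: μ_s N₁ = 0.67×116.7 = 78.22 N.
P = 23 N is within that limit, so A and B move together (both at rest); the A–B friction is simply f₁ = P = 23 N.
B experiences an equal 23 N forward from A (third law). B is in equilibrium, so the floor supplies f₂ = 23 N of static friction (limit μ_s(m_A+m_B)g = 285.4 N, not exceeded).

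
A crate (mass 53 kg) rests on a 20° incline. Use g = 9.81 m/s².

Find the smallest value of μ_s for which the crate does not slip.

At the slip threshold m g sin θ = μ_s m g cos θ, so μ_s,min = tan θ.
μ_s,min = tan 20° = 0.364.

μ_s,min ≈ 0.364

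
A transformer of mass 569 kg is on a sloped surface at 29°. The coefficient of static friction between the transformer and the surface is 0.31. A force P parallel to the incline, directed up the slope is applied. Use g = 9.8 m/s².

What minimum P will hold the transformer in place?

The transformer tends to slide down (tan θ > μ_s), so at the point of impending slip friction acts up-slope at its limit: f = μ_s N.
P is parallel to the surface, so N = m g cos θ = 4880 N.
Along the incline: P + μ_s N = m g sin θ, so P = 2700 − 0.31×4880 = 1190 N.

P_min ≈ 1190 N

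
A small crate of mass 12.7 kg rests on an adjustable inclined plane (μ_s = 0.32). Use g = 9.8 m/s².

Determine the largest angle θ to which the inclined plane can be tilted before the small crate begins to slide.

θ_max ≈ 17.7°

At the slip threshold, m g sin θ = μ_s · m g cos θ, so tan θ = μ_s.
θ_max = arctan(0.32) = 17.7°.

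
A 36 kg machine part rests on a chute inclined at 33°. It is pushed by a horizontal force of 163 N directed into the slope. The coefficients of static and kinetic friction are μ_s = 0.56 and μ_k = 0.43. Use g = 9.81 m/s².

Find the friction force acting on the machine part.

f ≈ 55.6 N (up the incline)

The horizontal push has a component P sin θ into the surface, so N = m g cos θ + P sin θ = 296.2 + 88.78 = 385 N.
Parallel to the incline: P cos θ − m g sin θ = 136.7 − 192.3 = -55.64 N; the friction needed to balance this is 55.64 N acting up the slope.
Maximum static friction: μ_s N = 0.56 × 385 = 215.6 N.
Since 55.64 N is within the 215.6 N limit, the machine part stays put and friction is exactly 55.6 N.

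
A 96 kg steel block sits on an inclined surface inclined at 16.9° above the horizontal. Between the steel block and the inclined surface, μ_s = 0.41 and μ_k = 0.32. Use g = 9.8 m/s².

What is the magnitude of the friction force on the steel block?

f ≈ 273 N (up the incline)

Perpendicular to the surface, N = m g cos θ = 96·9.8·cos 16.9° = 900.2 N.
For equilibrium along the incline, friction must balance the weight component: f = m g sin θ = 273.5 N up the slope.
Static friction can supply at most μ_s N = 369.1 N.
Since |273.5| ≤ 369.1 N, static friction is sufficient; f equals the required value, not μ_s N.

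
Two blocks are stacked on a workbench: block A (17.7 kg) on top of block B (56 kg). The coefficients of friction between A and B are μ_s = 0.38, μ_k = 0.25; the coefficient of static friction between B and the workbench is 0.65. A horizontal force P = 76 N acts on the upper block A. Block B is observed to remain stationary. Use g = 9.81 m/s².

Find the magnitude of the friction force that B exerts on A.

f ≈ 43.4 N

The normal force B exerts on A is simply A's weight, N₁ = 173.6 N.
So the A–B interface can sustain at most μ_s N₁ = 65.98 N of static friction.
Since P = 76 N > 65.98 N, A slides on B; the A–B friction is kinetic: f₁ = μ_k N₁ = 0.25×173.6 = 43.4 N.
By Newton's third law B feels 43.4 N forward from A. With B stationary, the floor's static friction on B balances it: f₂ = 43.4 N (well within μ_s(m_A+m_B)g = 469.9 N).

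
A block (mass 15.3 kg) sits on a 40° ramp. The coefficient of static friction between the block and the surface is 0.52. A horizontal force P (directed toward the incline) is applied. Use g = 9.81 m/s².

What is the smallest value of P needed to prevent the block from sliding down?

The block tends to slide down (tan θ > μ_s), so at the point of impending slip friction acts up-slope at its limit: f = μ_s N.
Perpendicular to the incline: N = m g cos θ + P sin θ.
Along the incline: P cos θ + μ_s N = m g sin θ, i.e. P cos θ + μ_s (m g cos θ + P sin θ) = m g sin θ.
Solving, P (cos θ + μ_s sin θ) = m g (sin θ − μ_s cos θ), so P = 150×0.2444/1.1 = 33.3 N.

P_min ≈ 33.3 N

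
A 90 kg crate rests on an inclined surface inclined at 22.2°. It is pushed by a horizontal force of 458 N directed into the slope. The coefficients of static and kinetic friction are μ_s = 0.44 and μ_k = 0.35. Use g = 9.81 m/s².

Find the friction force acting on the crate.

Resolve perpendicular to the incline: N = m g cos θ + P sin θ = 90×9.81×cos 22.2° + 458×sin 22.2° = 990.5 N.
Along the incline, the net driving force (taking up-slope positive) is P cos θ − m g sin θ = 424 − 333.6 = 90.45 N, so equilibrium requires friction f = -90.45 N (down-slope).
The limit of static friction is μ_s N = 435.8 N.
|f_req| = 90.45 ≤ 435.8 N → the crate is in equilibrium; friction equals the required value.

f ≈ 90.5 N (down the incline)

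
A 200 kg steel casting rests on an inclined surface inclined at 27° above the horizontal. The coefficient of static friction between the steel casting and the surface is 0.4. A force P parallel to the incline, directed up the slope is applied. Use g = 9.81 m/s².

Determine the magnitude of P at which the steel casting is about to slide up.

At impending motion up the slope, friction acts down-slope at its limit: f = μ_s N.
P is parallel to the surface, so N = m g cos θ = 1750 N.
Along the incline: P = m g sin θ + μ_s N = 891 + 0.4×1750 = 1590 N.

P ≈ 1590 N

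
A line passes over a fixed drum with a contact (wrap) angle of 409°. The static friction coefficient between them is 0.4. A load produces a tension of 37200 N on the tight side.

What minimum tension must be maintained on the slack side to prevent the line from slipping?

T_min ≈ 2140 N

Capstan equation at impending slip: T_tight/T_slack = e^{μβ}.
β = 409° = 7.138 rad; e^{μβ} = e^{0.4×7.138} = 17.38.
T_slack = T_tight / e^{μβ} = 37200 / 17.38 = 2140 N.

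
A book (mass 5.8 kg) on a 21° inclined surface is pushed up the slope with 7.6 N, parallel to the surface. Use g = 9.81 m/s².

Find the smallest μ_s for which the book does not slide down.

N = m g cos θ = 53.12 N.
Friction must make up the shortfall along the incline: f = m g sin θ − P = 20.39 − 7.6 = 12.79 N.
At the threshold f = μ_s N, so μ_s,min = 12.79/53.12 = 0.241.

μ_s,min ≈ 0.241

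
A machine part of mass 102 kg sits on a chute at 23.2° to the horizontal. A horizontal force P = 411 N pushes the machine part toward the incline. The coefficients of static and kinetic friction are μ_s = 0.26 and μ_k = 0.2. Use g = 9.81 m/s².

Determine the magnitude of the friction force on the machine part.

f ≈ 16.4 N (up the incline)

Normal direction: N = m g cos θ + P sin θ = 1082 N.
Parallel to the incline: P cos θ − m g sin θ = 377.8 − 394.2 = -16.42 N; the friction needed to balance this is 16.42 N acting up the slope.
Maximum static friction: μ_s N = 0.26 × 1082 = 281.2 N.
Since 16.42 N is within the 281.2 N limit, the machine part stays put and friction is exactly 16.4 N.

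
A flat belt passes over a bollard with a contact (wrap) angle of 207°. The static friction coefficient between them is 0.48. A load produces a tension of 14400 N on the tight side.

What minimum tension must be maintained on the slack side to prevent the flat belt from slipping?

Capstan equation at impending slip: T_tight/T_slack = e^{μβ}.
β = 207° = 3.613 rad; e^{μβ} = e^{0.48×3.613} = 5.664.
T_slack = T_tight / e^{μβ} = 14400 / 5.664 = 2540 N.

T_min ≈ 2540 N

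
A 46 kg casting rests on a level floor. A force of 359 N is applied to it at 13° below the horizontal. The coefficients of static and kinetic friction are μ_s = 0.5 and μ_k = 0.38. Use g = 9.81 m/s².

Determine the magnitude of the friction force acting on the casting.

N = m g + P sin α = 451.3 + 359×sin 13° = 532 N.
The horizontal driving force is P cos α = 349.8 N, so equilibrium needs friction f = 349.8 N.
The static-friction limit is μ_s N = 266 N.
The required friction exceeds μ_s N, so the casting moves and f = μ_k N = 202 N.

f ≈ 202 N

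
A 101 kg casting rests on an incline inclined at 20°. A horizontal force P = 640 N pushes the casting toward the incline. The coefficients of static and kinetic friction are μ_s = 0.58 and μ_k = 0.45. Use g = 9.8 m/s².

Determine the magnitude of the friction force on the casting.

The horizontal push has a component P sin θ into the surface, so N = m g cos θ + P sin θ = 930.1 + 218.9 = 1149 N.
Parallel to the incline: P cos θ − m g sin θ = 601.4 − 338.5 = 262.9 N; the friction needed to balance this is 262.9 N acting down the slope.
The limit of static friction is μ_s N = 666.4 N.
|f_req| = 262.9 ≤ 666.4 N → the casting is in equilibrium; friction equals the required value.

f ≈ 263 N (down the incline)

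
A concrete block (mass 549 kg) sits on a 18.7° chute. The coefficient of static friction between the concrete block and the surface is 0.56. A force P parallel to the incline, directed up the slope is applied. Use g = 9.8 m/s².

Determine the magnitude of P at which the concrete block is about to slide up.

At impending motion up the slope, friction acts down-slope at its limit: f = μ_s N.
P is parallel to the surface, so N = m g cos θ = 5100 N.
Along the incline: P = m g sin θ + μ_s N = 1720 + 0.56×5100 = 4580 N.

P ≈ 4580 N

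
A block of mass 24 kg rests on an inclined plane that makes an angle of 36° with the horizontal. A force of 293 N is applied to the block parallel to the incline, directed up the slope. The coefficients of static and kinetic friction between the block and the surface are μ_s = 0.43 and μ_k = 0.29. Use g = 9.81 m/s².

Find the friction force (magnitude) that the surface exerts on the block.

Normal force: N = m g cos θ = 24 × 9.81 × cos 36° = 190.5 N.
For equilibrium along the incline the friction force must supply f = m g sin θ − P = 138.4 − 293 = -154.6 N (positive meaning up-slope).
Maximum static friction available: μ_s N = 0.43 × 190.5 = 81.9 N.
Since |-154.6| > 81.9 N, static friction cannot hold it; the block slides up the incline and kinetic friction applies: f = μ_k N = 0.29 × 190.5 = 55.2 N.

f ≈ 55.2 N (down the incline)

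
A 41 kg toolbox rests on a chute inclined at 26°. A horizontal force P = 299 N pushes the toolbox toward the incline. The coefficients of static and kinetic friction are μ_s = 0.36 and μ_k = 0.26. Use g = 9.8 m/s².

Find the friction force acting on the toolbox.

f ≈ 92.6 N (down the incline)

The horizontal push has a component P sin θ into the surface, so N = m g cos θ + P sin θ = 361.1 + 131.1 = 492.2 N.
Parallel to the incline: P cos θ − m g sin θ = 268.7 − 176.1 = 92.6 N; the friction needed to balance this is 92.6 N acting down the slope.
The limit of static friction is μ_s N = 177.2 N.
|f_req| = 92.6 ≤ 177.2 N → the toolbox is in equilibrium; friction equals the required value.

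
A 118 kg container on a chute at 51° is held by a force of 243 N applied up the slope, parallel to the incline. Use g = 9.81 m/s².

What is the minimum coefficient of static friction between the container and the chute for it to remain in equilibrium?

μ_s,min ≈ 0.901

N = m g cos θ = 728.5 N.
Friction must make up the shortfall along the incline: f = m g sin θ − P = 899.6 − 243 = 656.6 N.
At the threshold f = μ_s N, so μ_s,min = 656.6/728.5 = 0.901.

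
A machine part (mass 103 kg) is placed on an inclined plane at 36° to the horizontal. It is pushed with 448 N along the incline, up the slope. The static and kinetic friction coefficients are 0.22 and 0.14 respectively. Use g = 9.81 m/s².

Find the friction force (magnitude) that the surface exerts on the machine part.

The normal reaction is N = m g cos θ = 817.5 N.
Parallel to the incline, ΣF = 0 gives f = m g sin θ − P = 593.9 − 448 = 145.9 N (up-slope positive).
Maximum static friction available: μ_s N = 0.22 × 817.5 = 179.8 N.
Since |145.9| ≤ 179.8 N, the machine part remains in static equilibrium and friction takes exactly the required value.

f ≈ 146 N (up the incline)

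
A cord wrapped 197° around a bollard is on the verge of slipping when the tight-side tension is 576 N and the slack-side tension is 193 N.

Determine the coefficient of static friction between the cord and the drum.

μ ≈ 0.318

T₂/T₁ = e^{μβ} → μ = ln(T₂/T₁)/β.
β = 197° = 3.438 rad.
μ = ln(576/193)/3.438 = ln(2.984)/3.438 = 0.318.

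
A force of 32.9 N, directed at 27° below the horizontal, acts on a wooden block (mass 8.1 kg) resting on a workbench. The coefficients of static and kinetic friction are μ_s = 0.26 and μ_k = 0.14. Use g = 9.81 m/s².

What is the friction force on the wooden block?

f ≈ 13.2 N

N = m g + P sin α = 79.46 + 32.9×sin 27° = 94.4 N.
The horizontal driving force is P cos α = 29.31 N, so equilibrium needs friction f = 29.31 N.
The static-friction limit is μ_s N = 24.54 N.
The required friction exceeds μ_s N, so the wooden block moves and f = μ_k N = 13.2 N.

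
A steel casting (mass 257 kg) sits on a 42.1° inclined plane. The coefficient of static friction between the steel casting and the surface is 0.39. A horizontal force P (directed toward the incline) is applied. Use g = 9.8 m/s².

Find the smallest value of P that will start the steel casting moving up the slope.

P ≈ 5030 N

At impending motion up the slope, friction acts down-slope at its limit: f = μ_s N.
Perpendicular to the incline: N = m g cos θ + P sin θ.
Along the incline: P cos θ = m g sin θ + μ_s N = m g sin θ + μ_s (m g cos θ + P sin θ).
Solving, P (cos θ − μ_s sin θ) = m g (sin θ + μ_s cos θ), so P = 257×9.8×(sin 42.1° + 0.39 cos 42.1°)/(cos 42.1° − 0.39 sin 42.1°) = 2520×0.9598/0.4805 = 5030 N.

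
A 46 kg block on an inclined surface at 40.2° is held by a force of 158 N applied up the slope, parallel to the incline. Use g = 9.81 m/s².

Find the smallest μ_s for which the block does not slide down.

μ_s,min ≈ 0.387

N = m g cos θ = 344.7 N.
Friction must make up the shortfall along the incline: f = m g sin θ − P = 291.3 − 158 = 133.3 N.
At the threshold f = μ_s N, so μ_s,min = 133.3/344.7 = 0.387.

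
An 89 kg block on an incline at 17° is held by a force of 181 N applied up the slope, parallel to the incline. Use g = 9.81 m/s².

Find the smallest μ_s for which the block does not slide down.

N = m g cos θ = 834.9 N.
Friction must make up the shortfall along the incline: f = m g sin θ − P = 255.3 − 181 = 74.27 N.
At the threshold f = μ_s N, so μ_s,min = 74.27/834.9 = 0.0889.

μ_s,min ≈ 0.0889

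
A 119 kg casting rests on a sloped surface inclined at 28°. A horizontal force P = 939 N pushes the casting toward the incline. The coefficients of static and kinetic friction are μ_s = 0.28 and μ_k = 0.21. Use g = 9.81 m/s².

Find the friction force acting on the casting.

The horizontal push has a component P sin θ into the surface, so N = m g cos θ + P sin θ = 1031 + 440.8 = 1472 N.
Parallel to the incline: P cos θ − m g sin θ = 829.1 − 548.1 = 281 N; the friction needed to balance this is 281 N acting down the slope.
Maximum static friction: μ_s N = 0.28 × 1472 = 412 N.
|f_req| = 281 ≤ 412 N → the casting is in equilibrium; friction equals the required value.

f ≈ 281 N (down the incline)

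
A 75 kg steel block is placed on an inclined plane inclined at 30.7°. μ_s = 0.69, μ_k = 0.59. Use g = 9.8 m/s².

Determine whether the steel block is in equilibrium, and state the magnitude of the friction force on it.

N = m g cos θ = 632 N.
Down-slope weight component: m g sin θ = 375 N.
μ_s N = 436 N.
375 ≤ 436 N, so it stays put; friction = 375 N.

f ≈ 375 N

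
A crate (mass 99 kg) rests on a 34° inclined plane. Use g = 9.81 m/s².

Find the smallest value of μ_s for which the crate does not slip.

At the slip threshold m g sin θ = μ_s m g cos θ, so μ_s,min = tan θ.
μ_s,min = tan 34° = 0.675.

μ_s,min ≈ 0.675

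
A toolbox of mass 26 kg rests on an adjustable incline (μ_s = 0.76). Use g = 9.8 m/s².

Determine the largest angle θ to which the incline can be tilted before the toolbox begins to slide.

At the slip threshold, m g sin θ = μ_s · m g cos θ, so tan θ = μ_s.
θ_max = arctan(0.76) = 37.2°.

θ_max ≈ 37.2°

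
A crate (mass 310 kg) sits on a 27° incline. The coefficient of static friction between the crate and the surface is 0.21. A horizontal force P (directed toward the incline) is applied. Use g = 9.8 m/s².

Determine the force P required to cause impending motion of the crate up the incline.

P ≈ 2450 N

At impending motion up the slope, friction acts down-slope at its limit: f = μ_s N.
Perpendicular to the incline: N = m g cos θ + P sin θ.
Along the incline: P cos θ = m g sin θ + μ_s N = m g sin θ + μ_s (m g cos θ + P sin θ).
Solving, P (cos θ − μ_s sin θ) = m g (sin θ + μ_s cos θ), so P = 310×9.8×(sin 27° + 0.21 cos 27°)/(cos 27° − 0.21 sin 27°) = 3040×0.6411/0.7957 = 2450 N.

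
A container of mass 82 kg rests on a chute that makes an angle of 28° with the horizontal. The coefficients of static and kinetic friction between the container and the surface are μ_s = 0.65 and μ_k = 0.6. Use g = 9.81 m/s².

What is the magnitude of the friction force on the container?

f ≈ 378 N (up the incline)

Normal force: N = m g cos θ = 82 × 9.81 × cos 28° = 710.3 N.
For equilibrium along the incline, friction must balance the weight component: f = m g sin θ = 377.7 N up the slope.
Static friction can supply at most μ_s N = 461.7 N.
Since |377.7| ≤ 461.7 N, static friction is sufficient; f equals the required value, not μ_s N.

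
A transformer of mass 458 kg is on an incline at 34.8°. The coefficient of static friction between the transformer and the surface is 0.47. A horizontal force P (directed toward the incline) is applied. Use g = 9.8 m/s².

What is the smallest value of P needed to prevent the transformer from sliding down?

The transformer tends to slide down (tan θ > μ_s), so at the point of impending slip friction acts up-slope at its limit: f = μ_s N.
Perpendicular to the incline: N = m g cos θ + P sin θ.
Along the incline: P cos θ + μ_s N = m g sin θ, i.e. P cos θ + μ_s (m g cos θ + P sin θ) = m g sin θ.
Solving, P (cos θ + μ_s sin θ) = m g (sin θ − μ_s cos θ), so P = 4490×0.1848/1.089 = 761 N.

P_min ≈ 761 N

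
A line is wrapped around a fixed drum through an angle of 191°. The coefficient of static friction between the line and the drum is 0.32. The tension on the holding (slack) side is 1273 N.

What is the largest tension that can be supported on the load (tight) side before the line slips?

T_max ≈ 3700 N

At impending slip the capstan equation gives T₂/T₁ = e^{μβ} with β in radians.
β = 191° × π/180 = 3.334 rad.
e^{μβ} = e^{0.32×3.334} = 2.906.
T₂ = T₁ · e^{μβ} = 1273 × 2.906 = 3700 N.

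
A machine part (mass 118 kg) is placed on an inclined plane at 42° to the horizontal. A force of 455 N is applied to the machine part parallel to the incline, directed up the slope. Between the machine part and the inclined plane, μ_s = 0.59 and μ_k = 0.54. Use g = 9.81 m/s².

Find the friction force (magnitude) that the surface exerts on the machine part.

The normal reaction is N = m g cos θ = 860.2 N.
For equilibrium along the incline the friction force must supply f = m g sin θ − P = 774.6 − 455 = 319.6 N (positive meaning up-slope).
Maximum static friction available: μ_s N = 0.59 × 860.2 = 507.5 N.
Since |319.6| ≤ 507.5 N, no slip — friction simply equals what equilibrium demands.

f ≈ 320 N (up the incline)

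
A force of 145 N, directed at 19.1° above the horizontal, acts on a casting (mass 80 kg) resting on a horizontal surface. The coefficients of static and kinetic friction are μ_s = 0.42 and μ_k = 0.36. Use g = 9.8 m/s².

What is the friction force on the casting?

N = m g − P sin α = 784 − 145×sin 19.1° = 736.6 N.
Horizontally, friction must balance P cos α = 137 N.
μ_s N = 0.42 × 736.6 = 309.4 N.
Since 137 N does not exceed the limit, the casting stays at rest and f = 137 N.

f ≈ 137 N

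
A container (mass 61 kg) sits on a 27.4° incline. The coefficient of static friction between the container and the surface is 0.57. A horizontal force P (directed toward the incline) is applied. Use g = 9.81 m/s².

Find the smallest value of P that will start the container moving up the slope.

At impending motion up the slope, friction acts down-slope at its limit: f = μ_s N.
Perpendicular to the incline: N = m g cos θ + P sin θ.
Along the incline: P cos θ = m g sin θ + μ_s N = m g sin θ + μ_s (m g cos θ + P sin θ).
Solving, P (cos θ − μ_s sin θ) = m g (sin θ + μ_s cos θ), so P = 61×9.81×(sin 27.4° + 0.57 cos 27.4°)/(cos 27.4° − 0.57 sin 27.4°) = 598×0.9663/0.6255 = 924 N.

P ≈ 924 N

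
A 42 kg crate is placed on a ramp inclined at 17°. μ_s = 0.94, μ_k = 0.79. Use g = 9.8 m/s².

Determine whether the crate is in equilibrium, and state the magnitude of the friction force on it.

N = m g cos θ = 394 N.
Down-slope weight component: m g sin θ = 120 N.
μ_s N = 370 N.
120 ≤ 370 N, so it stays put; friction = 120 N.

f ≈ 120 N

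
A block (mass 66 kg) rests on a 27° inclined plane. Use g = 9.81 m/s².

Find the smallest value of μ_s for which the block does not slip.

At the slip threshold m g sin θ = μ_s m g cos θ, so μ_s,min = tan θ.
μ_s,min = tan 27° = 0.51.

μ_s,min ≈ 0.51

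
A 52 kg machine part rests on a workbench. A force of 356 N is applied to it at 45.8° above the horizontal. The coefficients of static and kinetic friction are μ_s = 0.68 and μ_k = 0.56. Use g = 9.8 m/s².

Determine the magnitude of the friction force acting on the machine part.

f ≈ 142 N

Vertical equilibrium gives N = m g − P sin α = 254.4 N.
The horizontal driving force is P cos α = 248.2 N, so equilibrium needs friction f = 248.2 N.
The static-friction limit is μ_s N = 173 N.
The required friction exceeds μ_s N, so the machine part moves and f = μ_k N = 142 N.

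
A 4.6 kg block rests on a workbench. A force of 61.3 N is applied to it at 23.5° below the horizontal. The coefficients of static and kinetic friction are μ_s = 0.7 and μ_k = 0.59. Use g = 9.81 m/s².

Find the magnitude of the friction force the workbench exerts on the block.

N = m g + P sin α = 45.13 + 61.3×sin 23.5° = 69.57 N.
The horizontal driving force is P cos α = 56.22 N, so equilibrium needs friction f = 56.22 N.
μ_s N = 0.7 × 69.57 = 48.7 N.
56.22 > 48.7 N → the block slides; f = μ_k N = 0.59×69.57 = 41 N.

f ≈ 41 N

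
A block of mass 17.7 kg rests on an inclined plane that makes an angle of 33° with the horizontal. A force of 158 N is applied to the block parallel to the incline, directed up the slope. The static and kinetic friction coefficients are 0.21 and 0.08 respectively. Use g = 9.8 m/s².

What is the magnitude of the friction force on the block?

f ≈ 11.6 N (down the incline)

Perpendicular to the surface, N = m g cos θ = 17.7·9.8·cos 33° = 145.5 N.
The friction needed for equilibrium is m g sin θ − P = 94.47 − 158 = -63.53 N, measured positive up-slope.
Maximum static friction available: μ_s N = 0.21 × 145.5 = 30.55 N.
|-63.53| exceeds 30.55 N, so the block slips up-slope; friction is kinetic, f = μ_k N = 0.08×145.5 = 11.6 N.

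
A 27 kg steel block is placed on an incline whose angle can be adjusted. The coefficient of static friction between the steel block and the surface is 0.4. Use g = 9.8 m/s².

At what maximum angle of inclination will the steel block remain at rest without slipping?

At the slip threshold, m g sin θ = μ_s · m g cos θ, so tan θ = μ_s.
θ_max = arctan(0.4) = 21.8°.

θ_max ≈ 21.8°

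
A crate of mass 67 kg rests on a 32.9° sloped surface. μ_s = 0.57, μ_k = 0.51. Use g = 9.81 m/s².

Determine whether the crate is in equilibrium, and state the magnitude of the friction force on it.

N = m g cos θ = 552 N.
Down-slope weight component: m g sin θ = 357 N.
μ_s N = 315 N.
357 > 315 N, so it slides; kinetic friction f = μ_k N = 0.51×552 = 281 N.

f ≈ 281 N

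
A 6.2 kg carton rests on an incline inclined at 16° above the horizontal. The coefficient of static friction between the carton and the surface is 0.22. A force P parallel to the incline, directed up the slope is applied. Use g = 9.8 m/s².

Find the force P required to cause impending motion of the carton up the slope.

At impending motion up the slope, friction acts down-slope at its limit: f = μ_s N.
P is parallel to the surface, so N = m g cos θ = 58.4 N.
Along the incline: P = m g sin θ + μ_s N = 16.7 + 0.22×58.4 = 29.6 N.

P ≈ 29.6 N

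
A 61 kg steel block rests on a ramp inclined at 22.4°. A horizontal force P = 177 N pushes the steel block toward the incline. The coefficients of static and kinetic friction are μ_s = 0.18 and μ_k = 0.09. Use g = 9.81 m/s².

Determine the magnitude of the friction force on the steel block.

f ≈ 64.4 N (up the incline)

Resolve perpendicular to the incline: N = m g cos θ + P sin θ = 61×9.81×cos 22.4° + 177×sin 22.4° = 620.7 N.
Parallel to the incline: P cos θ − m g sin θ = 163.6 − 228 = -64.39 N; the friction needed to balance this is 64.39 N acting up the slope.
Maximum static friction: μ_s N = 0.18 × 620.7 = 111.7 N.
Since 64.39 N is within the 111.7 N limit, the steel block stays put and friction is exactly 64.4 N.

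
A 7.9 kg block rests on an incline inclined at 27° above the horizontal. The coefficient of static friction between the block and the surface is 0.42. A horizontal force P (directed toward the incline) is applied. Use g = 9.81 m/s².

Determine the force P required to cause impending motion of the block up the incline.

At impending motion up the slope, friction acts down-slope at its limit: f = μ_s N.
Perpendicular to the incline: N = m g cos θ + P sin θ.
Along the incline: P cos θ = m g sin θ + μ_s N = m g sin θ + μ_s (m g cos θ + P sin θ).
Solving, P (cos θ − μ_s sin θ) = m g (sin θ + μ_s cos θ), so P = 7.9×9.81×(sin 27° + 0.42 cos 27°)/(cos 27° − 0.42 sin 27°) = 77.5×0.8282/0.7003 = 91.7 N.

P ≈ 91.7 N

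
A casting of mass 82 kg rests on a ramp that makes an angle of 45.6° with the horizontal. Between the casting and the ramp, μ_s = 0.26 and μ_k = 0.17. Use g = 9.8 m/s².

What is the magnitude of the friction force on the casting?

f ≈ 95.6 N (up the incline)

The normal reaction is N = m g cos θ = 562.2 N.
For equilibrium along the incline, friction must balance the weight component: f = m g sin θ = 574.2 N up the slope.
The static-friction ceiling is μ_s N = 0.26 × 562.2 = 146.2 N.
Since |574.2| > 146.2 N, static friction cannot hold it; the casting slides down the incline and kinetic friction applies: f = μ_k N = 0.17 × 562.2 = 95.6 N.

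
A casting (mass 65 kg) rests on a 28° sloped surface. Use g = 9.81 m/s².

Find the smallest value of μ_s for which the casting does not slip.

μ_s,min ≈ 0.532

At the slip threshold m g sin θ = μ_s m g cos θ, so μ_s,min = tan θ.
μ_s,min = tan 28° = 0.532.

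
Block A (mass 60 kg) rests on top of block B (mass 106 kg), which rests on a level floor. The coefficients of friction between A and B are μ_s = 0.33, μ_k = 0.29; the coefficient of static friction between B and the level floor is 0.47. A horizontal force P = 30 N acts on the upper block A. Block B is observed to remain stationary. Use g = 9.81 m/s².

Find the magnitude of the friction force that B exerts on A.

f ≈ 30 N

Normal force at the A–B interface: N₁ = m_A g = 588.6 N.
So the A–B interface can sustain at most μ_s N₁ = 194.2 N of static friction.
P = 30 N is within that limit, so A and B move together (both at rest); the A–B friction is simply f₁ = P = 30 N.
B experiences an equal 30 N forward from A (third law). B is in equilibrium, so the floor supplies f₂ = 30 N of static friction (limit μ_s(m_A+m_B)g = 765.4 N, not exceeded).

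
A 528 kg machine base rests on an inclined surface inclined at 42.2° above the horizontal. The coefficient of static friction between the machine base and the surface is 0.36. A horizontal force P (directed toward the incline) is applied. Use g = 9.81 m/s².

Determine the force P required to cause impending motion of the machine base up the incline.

P ≈ 9740 N

At impending motion up the slope, friction acts down-slope at its limit: f = μ_s N.
Perpendicular to the incline: N = m g cos θ + P sin θ.
Along the incline: P cos θ = m g sin θ + μ_s N = m g sin θ + μ_s (m g cos θ + P sin θ).
Solving, P (cos θ − μ_s sin θ) = m g (sin θ + μ_s cos θ), so P = 528×9.81×(sin 42.2° + 0.36 cos 42.2°)/(cos 42.2° − 0.36 sin 42.2°) = 5180×0.9384/0.499 = 9740 N.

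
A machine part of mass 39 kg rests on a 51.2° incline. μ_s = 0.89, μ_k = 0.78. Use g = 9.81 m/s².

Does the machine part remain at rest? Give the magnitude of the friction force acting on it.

N = m g cos θ = 240 N.
Down-slope weight component: m g sin θ = 298 N.
μ_s N = 213 N.
298 > 213 N, so it slides; kinetic friction f = μ_k N = 0.78×240 = 187 N.

f ≈ 187 N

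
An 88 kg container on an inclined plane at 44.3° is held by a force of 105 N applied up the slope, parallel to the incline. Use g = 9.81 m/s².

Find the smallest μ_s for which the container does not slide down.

N = m g cos θ = 617.8 N.
Friction must make up the shortfall along the incline: f = m g sin θ − P = 602.9 − 105 = 497.9 N.
At the threshold f = μ_s N, so μ_s,min = 497.9/617.8 = 0.806.

μ_s,min ≈ 0.806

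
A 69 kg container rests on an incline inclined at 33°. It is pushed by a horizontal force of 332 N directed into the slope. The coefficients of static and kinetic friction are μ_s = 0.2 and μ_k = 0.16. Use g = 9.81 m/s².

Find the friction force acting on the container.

f ≈ 90.2 N (up the incline)

Resolve perpendicular to the incline: N = m g cos θ + P sin θ = 69×9.81×cos 33° + 332×sin 33° = 748.5 N.
Parallel to the incline: P cos θ − m g sin θ = 278.4 − 368.7 = -90.22 N; the friction needed to balance this is 90.22 N acting up the slope.
The limit of static friction is μ_s N = 149.7 N.
Since 90.22 N is within the 149.7 N limit, the container stays put and friction is exactly 90.2 N.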